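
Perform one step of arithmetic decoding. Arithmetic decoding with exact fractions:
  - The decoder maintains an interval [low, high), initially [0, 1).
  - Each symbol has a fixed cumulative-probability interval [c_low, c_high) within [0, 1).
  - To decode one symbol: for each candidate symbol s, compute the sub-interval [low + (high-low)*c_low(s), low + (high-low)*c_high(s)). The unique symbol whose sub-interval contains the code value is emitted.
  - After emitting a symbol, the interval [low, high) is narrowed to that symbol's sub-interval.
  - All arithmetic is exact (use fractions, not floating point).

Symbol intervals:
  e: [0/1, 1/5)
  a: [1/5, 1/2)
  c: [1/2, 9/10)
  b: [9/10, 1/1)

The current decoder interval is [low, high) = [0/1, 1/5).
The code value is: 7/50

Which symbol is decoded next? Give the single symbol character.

Interval width = high − low = 1/5 − 0/1 = 1/5
Scaled code = (code − low) / width = (7/50 − 0/1) / 1/5 = 7/10
  e: [0/1, 1/5) 
  a: [1/5, 1/2) 
  c: [1/2, 9/10) ← scaled code falls here ✓
  b: [9/10, 1/1) 

Answer: c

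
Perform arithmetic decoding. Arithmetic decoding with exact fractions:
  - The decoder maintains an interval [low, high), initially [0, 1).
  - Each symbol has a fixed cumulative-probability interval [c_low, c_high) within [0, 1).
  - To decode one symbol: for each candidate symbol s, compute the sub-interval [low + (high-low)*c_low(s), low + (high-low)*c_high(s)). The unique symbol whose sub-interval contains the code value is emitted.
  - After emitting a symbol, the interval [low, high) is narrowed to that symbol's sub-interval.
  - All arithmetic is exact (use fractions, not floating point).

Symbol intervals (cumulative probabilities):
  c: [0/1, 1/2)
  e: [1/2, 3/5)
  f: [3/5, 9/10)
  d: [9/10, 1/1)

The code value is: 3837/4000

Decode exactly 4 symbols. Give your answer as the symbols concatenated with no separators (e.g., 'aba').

Step 1: interval [0/1, 1/1), width = 1/1 - 0/1 = 1/1
  'c': [0/1 + 1/1*0/1, 0/1 + 1/1*1/2) = [0/1, 1/2)
  'e': [0/1 + 1/1*1/2, 0/1 + 1/1*3/5) = [1/2, 3/5)
  'f': [0/1 + 1/1*3/5, 0/1 + 1/1*9/10) = [3/5, 9/10)
  'd': [0/1 + 1/1*9/10, 0/1 + 1/1*1/1) = [9/10, 1/1) <- contains code 3837/4000
  emit 'd', narrow to [9/10, 1/1)
Step 2: interval [9/10, 1/1), width = 1/1 - 9/10 = 1/10
  'c': [9/10 + 1/10*0/1, 9/10 + 1/10*1/2) = [9/10, 19/20)
  'e': [9/10 + 1/10*1/2, 9/10 + 1/10*3/5) = [19/20, 24/25) <- contains code 3837/4000
  'f': [9/10 + 1/10*3/5, 9/10 + 1/10*9/10) = [24/25, 99/100)
  'd': [9/10 + 1/10*9/10, 9/10 + 1/10*1/1) = [99/100, 1/1)
  emit 'e', narrow to [19/20, 24/25)
Step 3: interval [19/20, 24/25), width = 24/25 - 19/20 = 1/100
  'c': [19/20 + 1/100*0/1, 19/20 + 1/100*1/2) = [19/20, 191/200)
  'e': [19/20 + 1/100*1/2, 19/20 + 1/100*3/5) = [191/200, 239/250)
  'f': [19/20 + 1/100*3/5, 19/20 + 1/100*9/10) = [239/250, 959/1000)
  'd': [19/20 + 1/100*9/10, 19/20 + 1/100*1/1) = [959/1000, 24/25) <- contains code 3837/4000
  emit 'd', narrow to [959/1000, 24/25)
Step 4: interval [959/1000, 24/25), width = 24/25 - 959/1000 = 1/1000
  'c': [959/1000 + 1/1000*0/1, 959/1000 + 1/1000*1/2) = [959/1000, 1919/2000) <- contains code 3837/4000
  'e': [959/1000 + 1/1000*1/2, 959/1000 + 1/1000*3/5) = [1919/2000, 2399/2500)
  'f': [959/1000 + 1/1000*3/5, 959/1000 + 1/1000*9/10) = [2399/2500, 9599/10000)
  'd': [959/1000 + 1/1000*9/10, 959/1000 + 1/1000*1/1) = [9599/10000, 24/25)
  emit 'c', narrow to [959/1000, 1919/2000)

Answer: dedc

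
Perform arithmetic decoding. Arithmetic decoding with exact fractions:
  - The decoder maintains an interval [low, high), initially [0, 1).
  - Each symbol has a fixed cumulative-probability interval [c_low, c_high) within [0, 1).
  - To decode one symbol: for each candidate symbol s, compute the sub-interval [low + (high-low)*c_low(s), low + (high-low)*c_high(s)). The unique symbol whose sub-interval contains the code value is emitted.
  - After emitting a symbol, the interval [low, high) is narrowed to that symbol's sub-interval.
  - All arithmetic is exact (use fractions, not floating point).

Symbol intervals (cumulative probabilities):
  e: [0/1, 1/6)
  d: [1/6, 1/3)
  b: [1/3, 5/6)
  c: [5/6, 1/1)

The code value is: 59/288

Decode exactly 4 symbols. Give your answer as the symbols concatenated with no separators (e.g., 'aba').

Step 1: interval [0/1, 1/1), width = 1/1 - 0/1 = 1/1
  'e': [0/1 + 1/1*0/1, 0/1 + 1/1*1/6) = [0/1, 1/6)
  'd': [0/1 + 1/1*1/6, 0/1 + 1/1*1/3) = [1/6, 1/3) <- contains code 59/288
  'b': [0/1 + 1/1*1/3, 0/1 + 1/1*5/6) = [1/3, 5/6)
  'c': [0/1 + 1/1*5/6, 0/1 + 1/1*1/1) = [5/6, 1/1)
  emit 'd', narrow to [1/6, 1/3)
Step 2: interval [1/6, 1/3), width = 1/3 - 1/6 = 1/6
  'e': [1/6 + 1/6*0/1, 1/6 + 1/6*1/6) = [1/6, 7/36)
  'd': [1/6 + 1/6*1/6, 1/6 + 1/6*1/3) = [7/36, 2/9) <- contains code 59/288
  'b': [1/6 + 1/6*1/3, 1/6 + 1/6*5/6) = [2/9, 11/36)
  'c': [1/6 + 1/6*5/6, 1/6 + 1/6*1/1) = [11/36, 1/3)
  emit 'd', narrow to [7/36, 2/9)
Step 3: interval [7/36, 2/9), width = 2/9 - 7/36 = 1/36
  'e': [7/36 + 1/36*0/1, 7/36 + 1/36*1/6) = [7/36, 43/216)
  'd': [7/36 + 1/36*1/6, 7/36 + 1/36*1/3) = [43/216, 11/54)
  'b': [7/36 + 1/36*1/3, 7/36 + 1/36*5/6) = [11/54, 47/216) <- contains code 59/288
  'c': [7/36 + 1/36*5/6, 7/36 + 1/36*1/1) = [47/216, 2/9)
  emit 'b', narrow to [11/54, 47/216)
Step 4: interval [11/54, 47/216), width = 47/216 - 11/54 = 1/72
  'e': [11/54 + 1/72*0/1, 11/54 + 1/72*1/6) = [11/54, 89/432) <- contains code 59/288
  'd': [11/54 + 1/72*1/6, 11/54 + 1/72*1/3) = [89/432, 5/24)
  'b': [11/54 + 1/72*1/3, 11/54 + 1/72*5/6) = [5/24, 31/144)
  'c': [11/54 + 1/72*5/6, 11/54 + 1/72*1/1) = [31/144, 47/216)
  emit 'e', narrow to [11/54, 89/432)

Answer: ddbe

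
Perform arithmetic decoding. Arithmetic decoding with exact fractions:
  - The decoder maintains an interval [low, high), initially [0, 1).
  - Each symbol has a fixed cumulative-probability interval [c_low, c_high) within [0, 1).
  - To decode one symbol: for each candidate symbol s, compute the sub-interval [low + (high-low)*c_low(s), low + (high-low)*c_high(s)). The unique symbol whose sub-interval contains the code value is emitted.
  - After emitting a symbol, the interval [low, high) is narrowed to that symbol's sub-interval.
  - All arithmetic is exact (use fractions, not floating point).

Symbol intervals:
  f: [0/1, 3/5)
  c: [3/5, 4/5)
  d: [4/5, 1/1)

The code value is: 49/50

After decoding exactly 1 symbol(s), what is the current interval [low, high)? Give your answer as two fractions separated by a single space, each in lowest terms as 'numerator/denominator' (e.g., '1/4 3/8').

Answer: 4/5 1/1

Derivation:
Step 1: interval [0/1, 1/1), width = 1/1 - 0/1 = 1/1
  'f': [0/1 + 1/1*0/1, 0/1 + 1/1*3/5) = [0/1, 3/5)
  'c': [0/1 + 1/1*3/5, 0/1 + 1/1*4/5) = [3/5, 4/5)
  'd': [0/1 + 1/1*4/5, 0/1 + 1/1*1/1) = [4/5, 1/1) <- contains code 49/50
  emit 'd', narrow to [4/5, 1/1)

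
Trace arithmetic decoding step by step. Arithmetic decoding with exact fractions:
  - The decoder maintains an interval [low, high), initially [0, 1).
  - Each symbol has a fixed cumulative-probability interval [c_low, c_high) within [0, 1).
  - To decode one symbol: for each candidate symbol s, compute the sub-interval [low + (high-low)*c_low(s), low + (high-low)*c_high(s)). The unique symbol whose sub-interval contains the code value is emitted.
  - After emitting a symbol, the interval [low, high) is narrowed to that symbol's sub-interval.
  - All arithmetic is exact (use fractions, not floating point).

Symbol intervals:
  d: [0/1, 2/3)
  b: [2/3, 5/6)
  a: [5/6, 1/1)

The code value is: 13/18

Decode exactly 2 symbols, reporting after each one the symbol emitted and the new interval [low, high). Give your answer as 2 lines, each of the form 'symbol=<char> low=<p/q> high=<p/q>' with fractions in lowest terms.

Step 1: interval [0/1, 1/1), width = 1/1 - 0/1 = 1/1
  'd': [0/1 + 1/1*0/1, 0/1 + 1/1*2/3) = [0/1, 2/3)
  'b': [0/1 + 1/1*2/3, 0/1 + 1/1*5/6) = [2/3, 5/6) <- contains code 13/18
  'a': [0/1 + 1/1*5/6, 0/1 + 1/1*1/1) = [5/6, 1/1)
  emit 'b', narrow to [2/3, 5/6)
Step 2: interval [2/3, 5/6), width = 5/6 - 2/3 = 1/6
  'd': [2/3 + 1/6*0/1, 2/3 + 1/6*2/3) = [2/3, 7/9) <- contains code 13/18
  'b': [2/3 + 1/6*2/3, 2/3 + 1/6*5/6) = [7/9, 29/36)
  'a': [2/3 + 1/6*5/6, 2/3 + 1/6*1/1) = [29/36, 5/6)
  emit 'd', narrow to [2/3, 7/9)

Answer: symbol=b low=2/3 high=5/6
symbol=d low=2/3 high=7/9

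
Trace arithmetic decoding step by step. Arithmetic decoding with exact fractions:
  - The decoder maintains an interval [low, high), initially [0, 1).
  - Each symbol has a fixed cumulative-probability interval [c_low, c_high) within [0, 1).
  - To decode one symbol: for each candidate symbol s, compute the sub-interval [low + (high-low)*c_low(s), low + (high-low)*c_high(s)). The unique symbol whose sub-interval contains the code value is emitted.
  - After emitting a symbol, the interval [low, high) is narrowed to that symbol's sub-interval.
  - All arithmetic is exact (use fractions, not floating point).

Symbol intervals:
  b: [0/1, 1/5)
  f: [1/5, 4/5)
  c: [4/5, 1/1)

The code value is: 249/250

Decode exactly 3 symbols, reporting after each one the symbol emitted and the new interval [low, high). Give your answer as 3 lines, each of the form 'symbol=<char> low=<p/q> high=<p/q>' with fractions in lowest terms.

Answer: symbol=c low=4/5 high=1/1
symbol=c low=24/25 high=1/1
symbol=c low=124/125 high=1/1

Derivation:
Step 1: interval [0/1, 1/1), width = 1/1 - 0/1 = 1/1
  'b': [0/1 + 1/1*0/1, 0/1 + 1/1*1/5) = [0/1, 1/5)
  'f': [0/1 + 1/1*1/5, 0/1 + 1/1*4/5) = [1/5, 4/5)
  'c': [0/1 + 1/1*4/5, 0/1 + 1/1*1/1) = [4/5, 1/1) <- contains code 249/250
  emit 'c', narrow to [4/5, 1/1)
Step 2: interval [4/5, 1/1), width = 1/1 - 4/5 = 1/5
  'b': [4/5 + 1/5*0/1, 4/5 + 1/5*1/5) = [4/5, 21/25)
  'f': [4/5 + 1/5*1/5, 4/5 + 1/5*4/5) = [21/25, 24/25)
  'c': [4/5 + 1/5*4/5, 4/5 + 1/5*1/1) = [24/25, 1/1) <- contains code 249/250
  emit 'c', narrow to [24/25, 1/1)
Step 3: interval [24/25, 1/1), width = 1/1 - 24/25 = 1/25
  'b': [24/25 + 1/25*0/1, 24/25 + 1/25*1/5) = [24/25, 121/125)
  'f': [24/25 + 1/25*1/5, 24/25 + 1/25*4/5) = [121/125, 124/125)
  'c': [24/25 + 1/25*4/5, 24/25 + 1/25*1/1) = [124/125, 1/1) <- contains code 249/250
  emit 'c', narrow to [124/125, 1/1)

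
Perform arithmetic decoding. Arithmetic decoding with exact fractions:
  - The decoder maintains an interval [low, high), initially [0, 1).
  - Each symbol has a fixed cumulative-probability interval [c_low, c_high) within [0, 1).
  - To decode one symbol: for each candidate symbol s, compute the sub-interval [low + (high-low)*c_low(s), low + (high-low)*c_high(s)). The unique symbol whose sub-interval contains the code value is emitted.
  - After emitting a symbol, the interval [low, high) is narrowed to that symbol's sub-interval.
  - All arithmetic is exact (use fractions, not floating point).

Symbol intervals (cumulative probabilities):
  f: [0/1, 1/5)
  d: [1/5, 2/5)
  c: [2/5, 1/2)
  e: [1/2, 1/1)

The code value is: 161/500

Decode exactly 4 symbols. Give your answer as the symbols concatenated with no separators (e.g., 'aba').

Step 1: interval [0/1, 1/1), width = 1/1 - 0/1 = 1/1
  'f': [0/1 + 1/1*0/1, 0/1 + 1/1*1/5) = [0/1, 1/5)
  'd': [0/1 + 1/1*1/5, 0/1 + 1/1*2/5) = [1/5, 2/5) <- contains code 161/500
  'c': [0/1 + 1/1*2/5, 0/1 + 1/1*1/2) = [2/5, 1/2)
  'e': [0/1 + 1/1*1/2, 0/1 + 1/1*1/1) = [1/2, 1/1)
  emit 'd', narrow to [1/5, 2/5)
Step 2: interval [1/5, 2/5), width = 2/5 - 1/5 = 1/5
  'f': [1/5 + 1/5*0/1, 1/5 + 1/5*1/5) = [1/5, 6/25)
  'd': [1/5 + 1/5*1/5, 1/5 + 1/5*2/5) = [6/25, 7/25)
  'c': [1/5 + 1/5*2/5, 1/5 + 1/5*1/2) = [7/25, 3/10)
  'e': [1/5 + 1/5*1/2, 1/5 + 1/5*1/1) = [3/10, 2/5) <- contains code 161/500
  emit 'e', narrow to [3/10, 2/5)
Step 3: interval [3/10, 2/5), width = 2/5 - 3/10 = 1/10
  'f': [3/10 + 1/10*0/1, 3/10 + 1/10*1/5) = [3/10, 8/25)
  'd': [3/10 + 1/10*1/5, 3/10 + 1/10*2/5) = [8/25, 17/50) <- contains code 161/500
  'c': [3/10 + 1/10*2/5, 3/10 + 1/10*1/2) = [17/50, 7/20)
  'e': [3/10 + 1/10*1/2, 3/10 + 1/10*1/1) = [7/20, 2/5)
  emit 'd', narrow to [8/25, 17/50)
Step 4: interval [8/25, 17/50), width = 17/50 - 8/25 = 1/50
  'f': [8/25 + 1/50*0/1, 8/25 + 1/50*1/5) = [8/25, 81/250) <- contains code 161/500
  'd': [8/25 + 1/50*1/5, 8/25 + 1/50*2/5) = [81/250, 41/125)
  'c': [8/25 + 1/50*2/5, 8/25 + 1/50*1/2) = [41/125, 33/100)
  'e': [8/25 + 1/50*1/2, 8/25 + 1/50*1/1) = [33/100, 17/50)
  emit 'f', narrow to [8/25, 81/250)

Answer: dedf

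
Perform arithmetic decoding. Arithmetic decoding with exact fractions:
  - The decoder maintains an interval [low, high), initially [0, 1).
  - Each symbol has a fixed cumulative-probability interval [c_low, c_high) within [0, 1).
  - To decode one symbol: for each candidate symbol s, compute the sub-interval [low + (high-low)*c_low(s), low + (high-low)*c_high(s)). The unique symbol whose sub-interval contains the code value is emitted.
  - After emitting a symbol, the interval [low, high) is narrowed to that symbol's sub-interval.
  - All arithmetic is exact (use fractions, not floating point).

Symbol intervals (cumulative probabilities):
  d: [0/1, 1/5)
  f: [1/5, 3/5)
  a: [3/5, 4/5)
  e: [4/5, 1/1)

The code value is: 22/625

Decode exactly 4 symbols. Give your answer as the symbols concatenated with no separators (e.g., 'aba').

Step 1: interval [0/1, 1/1), width = 1/1 - 0/1 = 1/1
  'd': [0/1 + 1/1*0/1, 0/1 + 1/1*1/5) = [0/1, 1/5) <- contains code 22/625
  'f': [0/1 + 1/1*1/5, 0/1 + 1/1*3/5) = [1/5, 3/5)
  'a': [0/1 + 1/1*3/5, 0/1 + 1/1*4/5) = [3/5, 4/5)
  'e': [0/1 + 1/1*4/5, 0/1 + 1/1*1/1) = [4/5, 1/1)
  emit 'd', narrow to [0/1, 1/5)
Step 2: interval [0/1, 1/5), width = 1/5 - 0/1 = 1/5
  'd': [0/1 + 1/5*0/1, 0/1 + 1/5*1/5) = [0/1, 1/25) <- contains code 22/625
  'f': [0/1 + 1/5*1/5, 0/1 + 1/5*3/5) = [1/25, 3/25)
  'a': [0/1 + 1/5*3/5, 0/1 + 1/5*4/5) = [3/25, 4/25)
  'e': [0/1 + 1/5*4/5, 0/1 + 1/5*1/1) = [4/25, 1/5)
  emit 'd', narrow to [0/1, 1/25)
Step 3: interval [0/1, 1/25), width = 1/25 - 0/1 = 1/25
  'd': [0/1 + 1/25*0/1, 0/1 + 1/25*1/5) = [0/1, 1/125)
  'f': [0/1 + 1/25*1/5, 0/1 + 1/25*3/5) = [1/125, 3/125)
  'a': [0/1 + 1/25*3/5, 0/1 + 1/25*4/5) = [3/125, 4/125)
  'e': [0/1 + 1/25*4/5, 0/1 + 1/25*1/1) = [4/125, 1/25) <- contains code 22/625
  emit 'e', narrow to [4/125, 1/25)
Step 4: interval [4/125, 1/25), width = 1/25 - 4/125 = 1/125
  'd': [4/125 + 1/125*0/1, 4/125 + 1/125*1/5) = [4/125, 21/625)
  'f': [4/125 + 1/125*1/5, 4/125 + 1/125*3/5) = [21/625, 23/625) <- contains code 22/625
  'a': [4/125 + 1/125*3/5, 4/125 + 1/125*4/5) = [23/625, 24/625)
  'e': [4/125 + 1/125*4/5, 4/125 + 1/125*1/1) = [24/625, 1/25)
  emit 'f', narrow to [21/625, 23/625)

Answer: ddef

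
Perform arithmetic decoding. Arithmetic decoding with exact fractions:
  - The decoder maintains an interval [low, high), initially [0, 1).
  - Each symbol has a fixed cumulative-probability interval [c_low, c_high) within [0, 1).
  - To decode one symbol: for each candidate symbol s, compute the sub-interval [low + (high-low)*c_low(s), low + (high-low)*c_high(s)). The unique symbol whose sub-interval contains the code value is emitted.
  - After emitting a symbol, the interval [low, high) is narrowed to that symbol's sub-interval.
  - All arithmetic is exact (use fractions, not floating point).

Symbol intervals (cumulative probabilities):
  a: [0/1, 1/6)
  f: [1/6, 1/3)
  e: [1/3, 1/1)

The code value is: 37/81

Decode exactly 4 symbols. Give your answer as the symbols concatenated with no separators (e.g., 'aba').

Answer: efae

Derivation:
Step 1: interval [0/1, 1/1), width = 1/1 - 0/1 = 1/1
  'a': [0/1 + 1/1*0/1, 0/1 + 1/1*1/6) = [0/1, 1/6)
  'f': [0/1 + 1/1*1/6, 0/1 + 1/1*1/3) = [1/6, 1/3)
  'e': [0/1 + 1/1*1/3, 0/1 + 1/1*1/1) = [1/3, 1/1) <- contains code 37/81
  emit 'e', narrow to [1/3, 1/1)
Step 2: interval [1/3, 1/1), width = 1/1 - 1/3 = 2/3
  'a': [1/3 + 2/3*0/1, 1/3 + 2/3*1/6) = [1/3, 4/9)
  'f': [1/3 + 2/3*1/6, 1/3 + 2/3*1/3) = [4/9, 5/9) <- contains code 37/81
  'e': [1/3 + 2/3*1/3, 1/3 + 2/3*1/1) = [5/9, 1/1)
  emit 'f', narrow to [4/9, 5/9)
Step 3: interval [4/9, 5/9), width = 5/9 - 4/9 = 1/9
  'a': [4/9 + 1/9*0/1, 4/9 + 1/9*1/6) = [4/9, 25/54) <- contains code 37/81
  'f': [4/9 + 1/9*1/6, 4/9 + 1/9*1/3) = [25/54, 13/27)
  'e': [4/9 + 1/9*1/3, 4/9 + 1/9*1/1) = [13/27, 5/9)
  emit 'a', narrow to [4/9, 25/54)
Step 4: interval [4/9, 25/54), width = 25/54 - 4/9 = 1/54
  'a': [4/9 + 1/54*0/1, 4/9 + 1/54*1/6) = [4/9, 145/324)
  'f': [4/9 + 1/54*1/6, 4/9 + 1/54*1/3) = [145/324, 73/162)
  'e': [4/9 + 1/54*1/3, 4/9 + 1/54*1/1) = [73/162, 25/54) <- contains code 37/81
  emit 'e', narrow to [73/162, 25/54)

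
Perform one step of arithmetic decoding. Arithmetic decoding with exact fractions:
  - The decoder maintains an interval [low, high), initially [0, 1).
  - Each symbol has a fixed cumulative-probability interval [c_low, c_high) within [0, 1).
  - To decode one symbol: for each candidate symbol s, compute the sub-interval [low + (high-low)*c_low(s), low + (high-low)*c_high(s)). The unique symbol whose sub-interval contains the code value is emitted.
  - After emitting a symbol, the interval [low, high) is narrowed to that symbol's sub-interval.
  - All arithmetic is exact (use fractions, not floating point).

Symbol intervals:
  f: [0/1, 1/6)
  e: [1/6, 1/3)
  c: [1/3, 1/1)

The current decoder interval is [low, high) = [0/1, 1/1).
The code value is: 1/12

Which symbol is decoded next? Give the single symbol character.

Interval width = high − low = 1/1 − 0/1 = 1/1
Scaled code = (code − low) / width = (1/12 − 0/1) / 1/1 = 1/12
  f: [0/1, 1/6) ← scaled code falls here ✓
  e: [1/6, 1/3) 
  c: [1/3, 1/1) 

Answer: f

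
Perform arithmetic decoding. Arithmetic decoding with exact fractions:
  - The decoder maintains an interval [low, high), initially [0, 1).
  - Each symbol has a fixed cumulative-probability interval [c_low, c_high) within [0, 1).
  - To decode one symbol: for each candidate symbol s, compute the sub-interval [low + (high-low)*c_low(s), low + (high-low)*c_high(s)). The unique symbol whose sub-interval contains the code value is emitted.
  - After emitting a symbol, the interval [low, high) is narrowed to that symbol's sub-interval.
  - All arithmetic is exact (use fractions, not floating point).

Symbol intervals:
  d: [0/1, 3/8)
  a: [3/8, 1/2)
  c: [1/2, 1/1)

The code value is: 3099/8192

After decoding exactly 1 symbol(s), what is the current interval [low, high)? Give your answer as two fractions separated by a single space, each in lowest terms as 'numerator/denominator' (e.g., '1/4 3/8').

Answer: 3/8 1/2

Derivation:
Step 1: interval [0/1, 1/1), width = 1/1 - 0/1 = 1/1
  'd': [0/1 + 1/1*0/1, 0/1 + 1/1*3/8) = [0/1, 3/8)
  'a': [0/1 + 1/1*3/8, 0/1 + 1/1*1/2) = [3/8, 1/2) <- contains code 3099/8192
  'c': [0/1 + 1/1*1/2, 0/1 + 1/1*1/1) = [1/2, 1/1)
  emit 'a', narrow to [3/8, 1/2)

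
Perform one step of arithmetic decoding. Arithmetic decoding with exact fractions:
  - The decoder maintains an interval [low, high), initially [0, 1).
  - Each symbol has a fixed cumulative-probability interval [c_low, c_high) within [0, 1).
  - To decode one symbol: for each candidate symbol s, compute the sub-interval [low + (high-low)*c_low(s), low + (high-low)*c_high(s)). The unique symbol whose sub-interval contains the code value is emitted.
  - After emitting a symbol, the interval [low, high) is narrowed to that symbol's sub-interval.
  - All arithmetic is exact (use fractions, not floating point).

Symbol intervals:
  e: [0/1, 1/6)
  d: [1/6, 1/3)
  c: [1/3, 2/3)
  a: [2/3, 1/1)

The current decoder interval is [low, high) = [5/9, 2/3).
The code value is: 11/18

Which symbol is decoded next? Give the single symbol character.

Interval width = high − low = 2/3 − 5/9 = 1/9
Scaled code = (code − low) / width = (11/18 − 5/9) / 1/9 = 1/2
  e: [0/1, 1/6) 
  d: [1/6, 1/3) 
  c: [1/3, 2/3) ← scaled code falls here ✓
  a: [2/3, 1/1) 

Answer: c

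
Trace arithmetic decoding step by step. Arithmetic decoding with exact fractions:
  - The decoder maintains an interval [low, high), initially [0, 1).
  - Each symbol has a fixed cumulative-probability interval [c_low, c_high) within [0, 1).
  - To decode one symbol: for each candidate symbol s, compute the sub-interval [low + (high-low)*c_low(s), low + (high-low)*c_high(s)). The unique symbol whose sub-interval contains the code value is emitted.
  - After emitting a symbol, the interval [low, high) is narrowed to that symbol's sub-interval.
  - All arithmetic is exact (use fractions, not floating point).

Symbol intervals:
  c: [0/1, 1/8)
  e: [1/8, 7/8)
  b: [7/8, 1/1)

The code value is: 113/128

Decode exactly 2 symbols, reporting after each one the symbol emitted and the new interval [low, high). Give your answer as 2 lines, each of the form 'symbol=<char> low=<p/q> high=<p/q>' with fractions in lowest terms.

Answer: symbol=b low=7/8 high=1/1
symbol=c low=7/8 high=57/64

Derivation:
Step 1: interval [0/1, 1/1), width = 1/1 - 0/1 = 1/1
  'c': [0/1 + 1/1*0/1, 0/1 + 1/1*1/8) = [0/1, 1/8)
  'e': [0/1 + 1/1*1/8, 0/1 + 1/1*7/8) = [1/8, 7/8)
  'b': [0/1 + 1/1*7/8, 0/1 + 1/1*1/1) = [7/8, 1/1) <- contains code 113/128
  emit 'b', narrow to [7/8, 1/1)
Step 2: interval [7/8, 1/1), width = 1/1 - 7/8 = 1/8
  'c': [7/8 + 1/8*0/1, 7/8 + 1/8*1/8) = [7/8, 57/64) <- contains code 113/128
  'e': [7/8 + 1/8*1/8, 7/8 + 1/8*7/8) = [57/64, 63/64)
  'b': [7/8 + 1/8*7/8, 7/8 + 1/8*1/1) = [63/64, 1/1)
  emit 'c', narrow to [7/8, 57/64)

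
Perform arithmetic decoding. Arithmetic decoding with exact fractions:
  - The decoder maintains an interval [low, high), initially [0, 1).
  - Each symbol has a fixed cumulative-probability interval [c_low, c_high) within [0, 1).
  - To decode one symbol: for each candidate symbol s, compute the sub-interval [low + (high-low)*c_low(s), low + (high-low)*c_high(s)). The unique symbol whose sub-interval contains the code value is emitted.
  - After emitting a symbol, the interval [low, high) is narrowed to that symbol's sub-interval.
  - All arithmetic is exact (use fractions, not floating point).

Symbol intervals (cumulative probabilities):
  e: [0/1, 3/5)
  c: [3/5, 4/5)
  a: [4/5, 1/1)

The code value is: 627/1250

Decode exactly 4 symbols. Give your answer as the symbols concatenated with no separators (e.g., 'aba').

Step 1: interval [0/1, 1/1), width = 1/1 - 0/1 = 1/1
  'e': [0/1 + 1/1*0/1, 0/1 + 1/1*3/5) = [0/1, 3/5) <- contains code 627/1250
  'c': [0/1 + 1/1*3/5, 0/1 + 1/1*4/5) = [3/5, 4/5)
  'a': [0/1 + 1/1*4/5, 0/1 + 1/1*1/1) = [4/5, 1/1)
  emit 'e', narrow to [0/1, 3/5)
Step 2: interval [0/1, 3/5), width = 3/5 - 0/1 = 3/5
  'e': [0/1 + 3/5*0/1, 0/1 + 3/5*3/5) = [0/1, 9/25)
  'c': [0/1 + 3/5*3/5, 0/1 + 3/5*4/5) = [9/25, 12/25)
  'a': [0/1 + 3/5*4/5, 0/1 + 3/5*1/1) = [12/25, 3/5) <- contains code 627/1250
  emit 'a', narrow to [12/25, 3/5)
Step 3: interval [12/25, 3/5), width = 3/5 - 12/25 = 3/25
  'e': [12/25 + 3/25*0/1, 12/25 + 3/25*3/5) = [12/25, 69/125) <- contains code 627/1250
  'c': [12/25 + 3/25*3/5, 12/25 + 3/25*4/5) = [69/125, 72/125)
  'a': [12/25 + 3/25*4/5, 12/25 + 3/25*1/1) = [72/125, 3/5)
  emit 'e', narrow to [12/25, 69/125)
Step 4: interval [12/25, 69/125), width = 69/125 - 12/25 = 9/125
  'e': [12/25 + 9/125*0/1, 12/25 + 9/125*3/5) = [12/25, 327/625) <- contains code 627/1250
  'c': [12/25 + 9/125*3/5, 12/25 + 9/125*4/5) = [327/625, 336/625)
  'a': [12/25 + 9/125*4/5, 12/25 + 9/125*1/1) = [336/625, 69/125)
  emit 'e', narrow to [12/25, 327/625)

Answer: eaee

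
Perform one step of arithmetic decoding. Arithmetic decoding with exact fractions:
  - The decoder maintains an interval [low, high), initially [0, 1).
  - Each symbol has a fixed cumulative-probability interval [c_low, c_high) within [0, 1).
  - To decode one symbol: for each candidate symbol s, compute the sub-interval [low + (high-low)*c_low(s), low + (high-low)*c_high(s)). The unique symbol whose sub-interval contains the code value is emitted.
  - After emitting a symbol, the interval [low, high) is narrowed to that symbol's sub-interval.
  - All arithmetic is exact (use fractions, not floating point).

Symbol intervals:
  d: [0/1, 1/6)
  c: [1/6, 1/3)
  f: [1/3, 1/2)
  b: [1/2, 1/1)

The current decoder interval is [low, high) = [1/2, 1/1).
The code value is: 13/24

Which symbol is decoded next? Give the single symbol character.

Interval width = high − low = 1/1 − 1/2 = 1/2
Scaled code = (code − low) / width = (13/24 − 1/2) / 1/2 = 1/12
  d: [0/1, 1/6) ← scaled code falls here ✓
  c: [1/6, 1/3) 
  f: [1/3, 1/2) 
  b: [1/2, 1/1) 

Answer: d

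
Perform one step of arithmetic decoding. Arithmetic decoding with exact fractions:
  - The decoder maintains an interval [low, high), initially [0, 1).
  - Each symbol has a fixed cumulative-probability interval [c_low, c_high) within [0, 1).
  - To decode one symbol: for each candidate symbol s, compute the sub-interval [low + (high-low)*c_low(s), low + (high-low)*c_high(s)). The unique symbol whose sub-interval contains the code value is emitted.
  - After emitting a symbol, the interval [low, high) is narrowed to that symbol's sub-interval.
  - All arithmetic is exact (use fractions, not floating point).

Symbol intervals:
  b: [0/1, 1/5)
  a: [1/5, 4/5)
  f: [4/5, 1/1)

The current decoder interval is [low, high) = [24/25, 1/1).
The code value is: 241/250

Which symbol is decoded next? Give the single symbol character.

Answer: b

Derivation:
Interval width = high − low = 1/1 − 24/25 = 1/25
Scaled code = (code − low) / width = (241/250 − 24/25) / 1/25 = 1/10
  b: [0/1, 1/5) ← scaled code falls here ✓
  a: [1/5, 4/5) 
  f: [4/5, 1/1) 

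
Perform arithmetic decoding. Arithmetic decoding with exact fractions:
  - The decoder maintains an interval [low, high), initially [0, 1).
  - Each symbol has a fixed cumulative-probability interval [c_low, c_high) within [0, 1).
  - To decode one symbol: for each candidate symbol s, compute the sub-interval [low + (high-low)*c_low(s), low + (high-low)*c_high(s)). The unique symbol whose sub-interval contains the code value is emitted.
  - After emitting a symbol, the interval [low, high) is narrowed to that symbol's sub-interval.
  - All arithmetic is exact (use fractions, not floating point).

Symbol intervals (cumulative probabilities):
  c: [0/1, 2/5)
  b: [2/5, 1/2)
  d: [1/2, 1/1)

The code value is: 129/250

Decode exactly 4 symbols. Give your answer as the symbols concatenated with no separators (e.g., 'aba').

Step 1: interval [0/1, 1/1), width = 1/1 - 0/1 = 1/1
  'c': [0/1 + 1/1*0/1, 0/1 + 1/1*2/5) = [0/1, 2/5)
  'b': [0/1 + 1/1*2/5, 0/1 + 1/1*1/2) = [2/5, 1/2)
  'd': [0/1 + 1/1*1/2, 0/1 + 1/1*1/1) = [1/2, 1/1) <- contains code 129/250
  emit 'd', narrow to [1/2, 1/1)
Step 2: interval [1/2, 1/1), width = 1/1 - 1/2 = 1/2
  'c': [1/2 + 1/2*0/1, 1/2 + 1/2*2/5) = [1/2, 7/10) <- contains code 129/250
  'b': [1/2 + 1/2*2/5, 1/2 + 1/2*1/2) = [7/10, 3/4)
  'd': [1/2 + 1/2*1/2, 1/2 + 1/2*1/1) = [3/4, 1/1)
  emit 'c', narrow to [1/2, 7/10)
Step 3: interval [1/2, 7/10), width = 7/10 - 1/2 = 1/5
  'c': [1/2 + 1/5*0/1, 1/2 + 1/5*2/5) = [1/2, 29/50) <- contains code 129/250
  'b': [1/2 + 1/5*2/5, 1/2 + 1/5*1/2) = [29/50, 3/5)
  'd': [1/2 + 1/5*1/2, 1/2 + 1/5*1/1) = [3/5, 7/10)
  emit 'c', narrow to [1/2, 29/50)
Step 4: interval [1/2, 29/50), width = 29/50 - 1/2 = 2/25
  'c': [1/2 + 2/25*0/1, 1/2 + 2/25*2/5) = [1/2, 133/250) <- contains code 129/250
  'b': [1/2 + 2/25*2/5, 1/2 + 2/25*1/2) = [133/250, 27/50)
  'd': [1/2 + 2/25*1/2, 1/2 + 2/25*1/1) = [27/50, 29/50)
  emit 'c', narrow to [1/2, 133/250)

Answer: dccc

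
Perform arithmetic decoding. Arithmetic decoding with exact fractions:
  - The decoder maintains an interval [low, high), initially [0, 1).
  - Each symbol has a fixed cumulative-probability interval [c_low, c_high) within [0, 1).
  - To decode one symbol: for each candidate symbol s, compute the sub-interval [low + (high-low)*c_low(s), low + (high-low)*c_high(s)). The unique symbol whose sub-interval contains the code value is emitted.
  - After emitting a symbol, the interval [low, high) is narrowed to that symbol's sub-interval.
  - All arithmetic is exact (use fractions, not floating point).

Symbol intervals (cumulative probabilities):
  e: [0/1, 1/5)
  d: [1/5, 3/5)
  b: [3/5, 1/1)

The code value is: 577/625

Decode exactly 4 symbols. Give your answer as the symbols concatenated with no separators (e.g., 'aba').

Answer: bbdb

Derivation:
Step 1: interval [0/1, 1/1), width = 1/1 - 0/1 = 1/1
  'e': [0/1 + 1/1*0/1, 0/1 + 1/1*1/5) = [0/1, 1/5)
  'd': [0/1 + 1/1*1/5, 0/1 + 1/1*3/5) = [1/5, 3/5)
  'b': [0/1 + 1/1*3/5, 0/1 + 1/1*1/1) = [3/5, 1/1) <- contains code 577/625
  emit 'b', narrow to [3/5, 1/1)
Step 2: interval [3/5, 1/1), width = 1/1 - 3/5 = 2/5
  'e': [3/5 + 2/5*0/1, 3/5 + 2/5*1/5) = [3/5, 17/25)
  'd': [3/5 + 2/5*1/5, 3/5 + 2/5*3/5) = [17/25, 21/25)
  'b': [3/5 + 2/5*3/5, 3/5 + 2/5*1/1) = [21/25, 1/1) <- contains code 577/625
  emit 'b', narrow to [21/25, 1/1)
Step 3: interval [21/25, 1/1), width = 1/1 - 21/25 = 4/25
  'e': [21/25 + 4/25*0/1, 21/25 + 4/25*1/5) = [21/25, 109/125)
  'd': [21/25 + 4/25*1/5, 21/25 + 4/25*3/5) = [109/125, 117/125) <- contains code 577/625
  'b': [21/25 + 4/25*3/5, 21/25 + 4/25*1/1) = [117/125, 1/1)
  emit 'd', narrow to [109/125, 117/125)
Step 4: interval [109/125, 117/125), width = 117/125 - 109/125 = 8/125
  'e': [109/125 + 8/125*0/1, 109/125 + 8/125*1/5) = [109/125, 553/625)
  'd': [109/125 + 8/125*1/5, 109/125 + 8/125*3/5) = [553/625, 569/625)
  'b': [109/125 + 8/125*3/5, 109/125 + 8/125*1/1) = [569/625, 117/125) <- contains code 577/625
  emit 'b', narrow to [569/625, 117/125)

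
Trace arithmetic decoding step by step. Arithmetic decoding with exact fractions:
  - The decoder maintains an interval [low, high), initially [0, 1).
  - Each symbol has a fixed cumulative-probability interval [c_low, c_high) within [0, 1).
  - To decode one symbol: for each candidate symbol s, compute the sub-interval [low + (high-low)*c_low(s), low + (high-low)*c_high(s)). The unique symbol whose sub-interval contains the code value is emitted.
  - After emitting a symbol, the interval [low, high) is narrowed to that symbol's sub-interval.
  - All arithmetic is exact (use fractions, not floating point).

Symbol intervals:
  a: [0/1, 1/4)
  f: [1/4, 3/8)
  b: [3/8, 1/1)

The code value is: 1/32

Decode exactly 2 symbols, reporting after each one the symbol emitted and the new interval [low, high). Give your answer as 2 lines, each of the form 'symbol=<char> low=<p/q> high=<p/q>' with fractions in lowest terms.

Step 1: interval [0/1, 1/1), width = 1/1 - 0/1 = 1/1
  'a': [0/1 + 1/1*0/1, 0/1 + 1/1*1/4) = [0/1, 1/4) <- contains code 1/32
  'f': [0/1 + 1/1*1/4, 0/1 + 1/1*3/8) = [1/4, 3/8)
  'b': [0/1 + 1/1*3/8, 0/1 + 1/1*1/1) = [3/8, 1/1)
  emit 'a', narrow to [0/1, 1/4)
Step 2: interval [0/1, 1/4), width = 1/4 - 0/1 = 1/4
  'a': [0/1 + 1/4*0/1, 0/1 + 1/4*1/4) = [0/1, 1/16) <- contains code 1/32
  'f': [0/1 + 1/4*1/4, 0/1 + 1/4*3/8) = [1/16, 3/32)
  'b': [0/1 + 1/4*3/8, 0/1 + 1/4*1/1) = [3/32, 1/4)
  emit 'a', narrow to [0/1, 1/16)

Answer: symbol=a low=0/1 high=1/4
symbol=a low=0/1 high=1/16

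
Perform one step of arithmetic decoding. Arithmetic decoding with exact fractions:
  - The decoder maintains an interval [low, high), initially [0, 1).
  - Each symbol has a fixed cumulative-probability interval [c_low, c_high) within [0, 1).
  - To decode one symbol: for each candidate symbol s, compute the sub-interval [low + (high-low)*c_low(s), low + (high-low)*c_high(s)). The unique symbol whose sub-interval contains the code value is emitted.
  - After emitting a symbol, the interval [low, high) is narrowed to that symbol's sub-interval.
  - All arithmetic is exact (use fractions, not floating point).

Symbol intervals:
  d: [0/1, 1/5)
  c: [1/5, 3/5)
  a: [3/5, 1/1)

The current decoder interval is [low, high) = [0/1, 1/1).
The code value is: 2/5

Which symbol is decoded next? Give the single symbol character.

Interval width = high − low = 1/1 − 0/1 = 1/1
Scaled code = (code − low) / width = (2/5 − 0/1) / 1/1 = 2/5
  d: [0/1, 1/5) 
  c: [1/5, 3/5) ← scaled code falls here ✓
  a: [3/5, 1/1) 

Answer: c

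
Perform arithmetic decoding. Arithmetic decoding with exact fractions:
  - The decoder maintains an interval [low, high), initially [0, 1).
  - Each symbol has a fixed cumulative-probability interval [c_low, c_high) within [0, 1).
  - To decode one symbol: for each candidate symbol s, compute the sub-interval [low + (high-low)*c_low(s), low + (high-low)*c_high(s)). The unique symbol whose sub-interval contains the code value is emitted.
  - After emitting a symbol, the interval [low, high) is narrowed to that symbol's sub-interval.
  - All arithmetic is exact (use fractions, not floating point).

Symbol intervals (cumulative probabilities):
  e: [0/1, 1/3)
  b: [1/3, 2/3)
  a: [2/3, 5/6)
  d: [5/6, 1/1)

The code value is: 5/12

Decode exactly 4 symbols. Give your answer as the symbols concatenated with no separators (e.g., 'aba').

Step 1: interval [0/1, 1/1), width = 1/1 - 0/1 = 1/1
  'e': [0/1 + 1/1*0/1, 0/1 + 1/1*1/3) = [0/1, 1/3)
  'b': [0/1 + 1/1*1/3, 0/1 + 1/1*2/3) = [1/3, 2/3) <- contains code 5/12
  'a': [0/1 + 1/1*2/3, 0/1 + 1/1*5/6) = [2/3, 5/6)
  'd': [0/1 + 1/1*5/6, 0/1 + 1/1*1/1) = [5/6, 1/1)
  emit 'b', narrow to [1/3, 2/3)
Step 2: interval [1/3, 2/3), width = 2/3 - 1/3 = 1/3
  'e': [1/3 + 1/3*0/1, 1/3 + 1/3*1/3) = [1/3, 4/9) <- contains code 5/12
  'b': [1/3 + 1/3*1/3, 1/3 + 1/3*2/3) = [4/9, 5/9)
  'a': [1/3 + 1/3*2/3, 1/3 + 1/3*5/6) = [5/9, 11/18)
  'd': [1/3 + 1/3*5/6, 1/3 + 1/3*1/1) = [11/18, 2/3)
  emit 'e', narrow to [1/3, 4/9)
Step 3: interval [1/3, 4/9), width = 4/9 - 1/3 = 1/9
  'e': [1/3 + 1/9*0/1, 1/3 + 1/9*1/3) = [1/3, 10/27)
  'b': [1/3 + 1/9*1/3, 1/3 + 1/9*2/3) = [10/27, 11/27)
  'a': [1/3 + 1/9*2/3, 1/3 + 1/9*5/6) = [11/27, 23/54) <- contains code 5/12
  'd': [1/3 + 1/9*5/6, 1/3 + 1/9*1/1) = [23/54, 4/9)
  emit 'a', narrow to [11/27, 23/54)
Step 4: interval [11/27, 23/54), width = 23/54 - 11/27 = 1/54
  'e': [11/27 + 1/54*0/1, 11/27 + 1/54*1/3) = [11/27, 67/162)
  'b': [11/27 + 1/54*1/3, 11/27 + 1/54*2/3) = [67/162, 34/81) <- contains code 5/12
  'a': [11/27 + 1/54*2/3, 11/27 + 1/54*5/6) = [34/81, 137/324)
  'd': [11/27 + 1/54*5/6, 11/27 + 1/54*1/1) = [137/324, 23/54)
  emit 'b', narrow to [67/162, 34/81)

Answer: beab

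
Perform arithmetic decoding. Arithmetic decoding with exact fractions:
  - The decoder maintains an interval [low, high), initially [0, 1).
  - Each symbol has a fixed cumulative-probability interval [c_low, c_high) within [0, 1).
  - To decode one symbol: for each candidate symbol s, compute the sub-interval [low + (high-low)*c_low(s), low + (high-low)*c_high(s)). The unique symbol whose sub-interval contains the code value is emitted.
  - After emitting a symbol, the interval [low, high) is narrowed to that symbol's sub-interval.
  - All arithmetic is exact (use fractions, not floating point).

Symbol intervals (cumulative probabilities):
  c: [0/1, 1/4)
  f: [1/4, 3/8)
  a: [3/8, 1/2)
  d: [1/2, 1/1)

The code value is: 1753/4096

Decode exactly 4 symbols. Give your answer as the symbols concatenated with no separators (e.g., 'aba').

Step 1: interval [0/1, 1/1), width = 1/1 - 0/1 = 1/1
  'c': [0/1 + 1/1*0/1, 0/1 + 1/1*1/4) = [0/1, 1/4)
  'f': [0/1 + 1/1*1/4, 0/1 + 1/1*3/8) = [1/4, 3/8)
  'a': [0/1 + 1/1*3/8, 0/1 + 1/1*1/2) = [3/8, 1/2) <- contains code 1753/4096
  'd': [0/1 + 1/1*1/2, 0/1 + 1/1*1/1) = [1/2, 1/1)
  emit 'a', narrow to [3/8, 1/2)
Step 2: interval [3/8, 1/2), width = 1/2 - 3/8 = 1/8
  'c': [3/8 + 1/8*0/1, 3/8 + 1/8*1/4) = [3/8, 13/32)
  'f': [3/8 + 1/8*1/4, 3/8 + 1/8*3/8) = [13/32, 27/64)
  'a': [3/8 + 1/8*3/8, 3/8 + 1/8*1/2) = [27/64, 7/16) <- contains code 1753/4096
  'd': [3/8 + 1/8*1/2, 3/8 + 1/8*1/1) = [7/16, 1/2)
  emit 'a', narrow to [27/64, 7/16)
Step 3: interval [27/64, 7/16), width = 7/16 - 27/64 = 1/64
  'c': [27/64 + 1/64*0/1, 27/64 + 1/64*1/4) = [27/64, 109/256)
  'f': [27/64 + 1/64*1/4, 27/64 + 1/64*3/8) = [109/256, 219/512)
  'a': [27/64 + 1/64*3/8, 27/64 + 1/64*1/2) = [219/512, 55/128) <- contains code 1753/4096
  'd': [27/64 + 1/64*1/2, 27/64 + 1/64*1/1) = [55/128, 7/16)
  emit 'a', narrow to [219/512, 55/128)
Step 4: interval [219/512, 55/128), width = 55/128 - 219/512 = 1/512
  'c': [219/512 + 1/512*0/1, 219/512 + 1/512*1/4) = [219/512, 877/2048) <- contains code 1753/4096
  'f': [219/512 + 1/512*1/4, 219/512 + 1/512*3/8) = [877/2048, 1755/4096)
  'a': [219/512 + 1/512*3/8, 219/512 + 1/512*1/2) = [1755/4096, 439/1024)
  'd': [219/512 + 1/512*1/2, 219/512 + 1/512*1/1) = [439/1024, 55/128)
  emit 'c', narrow to [219/512, 877/2048)

Answer: aaac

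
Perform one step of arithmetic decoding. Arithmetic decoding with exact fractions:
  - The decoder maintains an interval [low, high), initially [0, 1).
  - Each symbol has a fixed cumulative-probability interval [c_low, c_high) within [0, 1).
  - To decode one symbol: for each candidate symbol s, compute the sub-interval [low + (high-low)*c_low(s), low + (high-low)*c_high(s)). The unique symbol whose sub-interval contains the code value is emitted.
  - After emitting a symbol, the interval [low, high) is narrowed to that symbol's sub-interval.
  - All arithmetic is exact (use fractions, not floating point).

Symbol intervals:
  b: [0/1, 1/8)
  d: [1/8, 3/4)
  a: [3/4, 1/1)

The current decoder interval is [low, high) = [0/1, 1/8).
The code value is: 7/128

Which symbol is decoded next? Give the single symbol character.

Interval width = high − low = 1/8 − 0/1 = 1/8
Scaled code = (code − low) / width = (7/128 − 0/1) / 1/8 = 7/16
  b: [0/1, 1/8) 
  d: [1/8, 3/4) ← scaled code falls here ✓
  a: [3/4, 1/1) 

Answer: d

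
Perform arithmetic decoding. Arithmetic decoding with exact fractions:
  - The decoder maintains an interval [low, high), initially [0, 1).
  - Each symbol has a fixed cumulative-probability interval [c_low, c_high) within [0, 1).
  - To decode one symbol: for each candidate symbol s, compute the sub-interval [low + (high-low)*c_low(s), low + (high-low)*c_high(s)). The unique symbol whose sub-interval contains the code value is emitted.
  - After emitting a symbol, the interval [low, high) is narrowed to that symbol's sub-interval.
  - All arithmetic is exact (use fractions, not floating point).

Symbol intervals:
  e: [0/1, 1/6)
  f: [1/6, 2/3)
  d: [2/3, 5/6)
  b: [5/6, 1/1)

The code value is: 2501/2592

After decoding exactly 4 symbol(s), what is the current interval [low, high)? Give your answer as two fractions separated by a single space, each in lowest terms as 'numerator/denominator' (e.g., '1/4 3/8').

Answer: 1249/1296 313/324

Derivation:
Step 1: interval [0/1, 1/1), width = 1/1 - 0/1 = 1/1
  'e': [0/1 + 1/1*0/1, 0/1 + 1/1*1/6) = [0/1, 1/6)
  'f': [0/1 + 1/1*1/6, 0/1 + 1/1*2/3) = [1/6, 2/3)
  'd': [0/1 + 1/1*2/3, 0/1 + 1/1*5/6) = [2/3, 5/6)
  'b': [0/1 + 1/1*5/6, 0/1 + 1/1*1/1) = [5/6, 1/1) <- contains code 2501/2592
  emit 'b', narrow to [5/6, 1/1)
Step 2: interval [5/6, 1/1), width = 1/1 - 5/6 = 1/6
  'e': [5/6 + 1/6*0/1, 5/6 + 1/6*1/6) = [5/6, 31/36)
  'f': [5/6 + 1/6*1/6, 5/6 + 1/6*2/3) = [31/36, 17/18)
  'd': [5/6 + 1/6*2/3, 5/6 + 1/6*5/6) = [17/18, 35/36) <- contains code 2501/2592
  'b': [5/6 + 1/6*5/6, 5/6 + 1/6*1/1) = [35/36, 1/1)
  emit 'd', narrow to [17/18, 35/36)
Step 3: interval [17/18, 35/36), width = 35/36 - 17/18 = 1/36
  'e': [17/18 + 1/36*0/1, 17/18 + 1/36*1/6) = [17/18, 205/216)
  'f': [17/18 + 1/36*1/6, 17/18 + 1/36*2/3) = [205/216, 26/27)
  'd': [17/18 + 1/36*2/3, 17/18 + 1/36*5/6) = [26/27, 209/216) <- contains code 2501/2592
  'b': [17/18 + 1/36*5/6, 17/18 + 1/36*1/1) = [209/216, 35/36)
  emit 'd', narrow to [26/27, 209/216)
Step 4: interval [26/27, 209/216), width = 209/216 - 26/27 = 1/216
  'e': [26/27 + 1/216*0/1, 26/27 + 1/216*1/6) = [26/27, 1249/1296)
  'f': [26/27 + 1/216*1/6, 26/27 + 1/216*2/3) = [1249/1296, 313/324) <- contains code 2501/2592
  'd': [26/27 + 1/216*2/3, 26/27 + 1/216*5/6) = [313/324, 1253/1296)
  'b': [26/27 + 1/216*5/6, 26/27 + 1/216*1/1) = [1253/1296, 209/216)
  emit 'f', narrow to [1249/1296, 313/324)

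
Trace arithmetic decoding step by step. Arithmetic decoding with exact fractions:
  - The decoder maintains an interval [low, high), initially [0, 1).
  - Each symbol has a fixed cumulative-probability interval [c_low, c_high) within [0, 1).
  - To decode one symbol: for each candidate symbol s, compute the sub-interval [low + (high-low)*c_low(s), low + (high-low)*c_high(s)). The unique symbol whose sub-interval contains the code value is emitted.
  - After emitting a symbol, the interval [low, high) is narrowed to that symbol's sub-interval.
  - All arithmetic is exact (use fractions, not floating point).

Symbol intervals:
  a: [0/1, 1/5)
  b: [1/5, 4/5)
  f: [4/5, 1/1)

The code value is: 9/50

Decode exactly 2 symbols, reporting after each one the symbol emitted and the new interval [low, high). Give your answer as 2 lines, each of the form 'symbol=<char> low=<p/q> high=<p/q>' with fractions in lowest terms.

Step 1: interval [0/1, 1/1), width = 1/1 - 0/1 = 1/1
  'a': [0/1 + 1/1*0/1, 0/1 + 1/1*1/5) = [0/1, 1/5) <- contains code 9/50
  'b': [0/1 + 1/1*1/5, 0/1 + 1/1*4/5) = [1/5, 4/5)
  'f': [0/1 + 1/1*4/5, 0/1 + 1/1*1/1) = [4/5, 1/1)
  emit 'a', narrow to [0/1, 1/5)
Step 2: interval [0/1, 1/5), width = 1/5 - 0/1 = 1/5
  'a': [0/1 + 1/5*0/1, 0/1 + 1/5*1/5) = [0/1, 1/25)
  'b': [0/1 + 1/5*1/5, 0/1 + 1/5*4/5) = [1/25, 4/25)
  'f': [0/1 + 1/5*4/5, 0/1 + 1/5*1/1) = [4/25, 1/5) <- contains code 9/50
  emit 'f', narrow to [4/25, 1/5)

Answer: symbol=a low=0/1 high=1/5
symbol=f low=4/25 high=1/5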